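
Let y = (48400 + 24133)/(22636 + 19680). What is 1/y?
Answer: 42316/72533 ≈ 0.58340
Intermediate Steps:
y = 72533/42316 ≈ 1.7141
1/y = 1/(72533/42316) = 42316/72533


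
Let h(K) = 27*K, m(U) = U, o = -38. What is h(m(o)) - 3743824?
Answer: -3744850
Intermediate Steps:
h(m(o)) - 3743824 = 27*(-38) - 3743824 = -1026 - 3743824 = -3744850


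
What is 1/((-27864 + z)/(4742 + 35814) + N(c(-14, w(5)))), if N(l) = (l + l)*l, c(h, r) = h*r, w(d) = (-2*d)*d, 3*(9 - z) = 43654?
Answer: 121668/119234512781 ≈ 1.0204e-6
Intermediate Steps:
z = -43627/3 (z = 9 - ⅓*43654 = 9 - 43654/3 = -43627/3 ≈ -14542.)
w(d) = -2*d²
N(l) = 2*l² (N(l) = (2*l)*l = 2*l²)
1/((-27864 + z)/(4742 + 35814) + N(c(-14, w(5)))) = 1/((-27864 - 43627/3)/(4742 + 35814) + 2*(-(-28)*5²)²) = 1/(-127219/3/40556 + 2*(-(-28)*25)²) = 1/(-127219/3*1/40556 + 2*(-14*(-50))²) = 1/(-127219/121668 + 2*700²) = 1/(-127219/121668 + 2*490000) = 1/(-127219/121668 + 980000) = 1/(119234512781/121668) = 121668/119234512781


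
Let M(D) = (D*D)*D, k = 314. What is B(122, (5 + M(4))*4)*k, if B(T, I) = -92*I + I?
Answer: -7886424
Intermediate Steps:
M(D) = D**3 (M(D) = D**2*D = D**3)
B(T, I) = -91*I
B(122, (5 + M(4))*4)*k = -91*(5 + 4**3)*4*314 = -91*(5 + 64)*4*314 = -6279*4*314 = -91*276*314 = -25116*314 = -7886424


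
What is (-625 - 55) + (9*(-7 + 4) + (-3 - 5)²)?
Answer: -643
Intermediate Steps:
(-625 - 55) + (9*(-7 + 4) + (-3 - 5)²) = -680 + (9*(-3) + (-8)²) = -680 + (-27 + 64) = -680 + 37 = -643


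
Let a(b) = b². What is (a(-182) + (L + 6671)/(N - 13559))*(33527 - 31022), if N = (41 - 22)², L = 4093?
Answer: 547542634470/6599 ≈ 8.2974e+7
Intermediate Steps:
N = 361 (N = 19² = 361)
(a(-182) + (L + 6671)/(N - 13559))*(33527 - 31022) = ((-182)² + (4093 + 6671)/(361 - 13559))*(33527 - 31022) = (33124 + 10764/(-13198))*2505 = (33124 + 10764*(-1/13198))*2505 = (33124 - 5382/6599)*2505 = (218579894/6599)*2505 = 547542634470/6599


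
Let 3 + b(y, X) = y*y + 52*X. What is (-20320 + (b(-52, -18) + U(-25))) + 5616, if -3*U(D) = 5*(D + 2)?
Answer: -38702/3 ≈ -12901.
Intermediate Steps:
U(D) = -10/3 - 5*D/3 (U(D) = -5*(D + 2)/3 = -5*(2 + D)/3 = -(10 + 5*D)/3 = -10/3 - 5*D/3)
b(y, X) = -3 + y² + 52*X (b(y, X) = -3 + (y*y + 52*X) = -3 + (y² + 52*X) = -3 + y² + 52*X)
(-20320 + (b(-52, -18) + U(-25))) + 5616 = (-20320 + ((-3 + (-52)² + 52*(-18)) + (-10/3 - 5/3*(-25)))) + 5616 = (-20320 + ((-3 + 2704 - 936) + (-10/3 + 125/3))) + 5616 = (-20320 + (1765 + 115/3)) + 5616 = (-20320 + 5410/3) + 5616 = -55550/3 + 5616 = -38702/3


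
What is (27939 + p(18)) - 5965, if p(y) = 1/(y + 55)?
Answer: 1604103/73 ≈ 21974.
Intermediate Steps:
p(y) = 1/(55 + y)
(27939 + p(18)) - 5965 = (27939 + 1/(55 + 18)) - 5965 = (27939 + 1/73) - 5965 = 2039548/73 - 5965 = 1604103/73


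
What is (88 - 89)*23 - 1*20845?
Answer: -20868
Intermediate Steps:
(88 - 89)*23 - 1*20845 = -1*23 - 20845 = -23 - 20845 = -20868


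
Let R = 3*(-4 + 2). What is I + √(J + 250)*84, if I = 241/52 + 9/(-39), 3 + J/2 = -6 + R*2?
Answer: 229/52 + 336*√13 ≈ 1215.9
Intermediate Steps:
R = -6 (R = 3*(-2) = -6)
J = -42 (J = -6 + 2*(-6 - 6*2) = -6 + 2*(-6 - 12) = -6 + 2*(-18) = -6 - 36 = -42)
I = 229/52 (I = 241*(1/52) + 9*(-1/39) = 241/52 - 3/13 = 229/52 ≈ 4.4038)
I + √(J + 250)*84 = 229/52 + √(-42 + 250)*84 = 229/52 + √208*84 = 229/52 + (4*√13)*84 = 229/52 + 336*√13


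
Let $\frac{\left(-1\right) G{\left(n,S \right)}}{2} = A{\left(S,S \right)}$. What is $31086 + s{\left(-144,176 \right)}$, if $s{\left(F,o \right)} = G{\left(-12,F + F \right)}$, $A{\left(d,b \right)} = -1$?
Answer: $31088$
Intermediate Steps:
$G{\left(n,S \right)} = 2$ ($G{\left(n,S \right)} = \left(-2\right) \left(-1\right) = 2$)
$s{\left(F,o \right)} = 2$
$31086 + s{\left(-144,176 \right)} = 31086 + 2 = 31088$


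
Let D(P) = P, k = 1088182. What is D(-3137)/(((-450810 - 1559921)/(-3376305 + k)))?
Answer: -7177841851/2010731 ≈ -3569.8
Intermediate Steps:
D(-3137)/(((-450810 - 1559921)/(-3376305 + k))) = -3137*(-3376305 + 1088182)/(-450810 - 1559921) = -3137/((-2010731/(-2288123))) = -3137/((-2010731*(-1/2288123))) = -3137/2010731/2288123 = -3137*2288123/2010731 = -7177841851/2010731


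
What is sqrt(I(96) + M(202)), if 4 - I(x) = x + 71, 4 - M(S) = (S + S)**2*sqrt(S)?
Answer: sqrt(-159 - 163216*sqrt(202)) ≈ 1523.1*I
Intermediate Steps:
M(S) = 4 - 4*S**(5/2) (M(S) = 4 - (S + S)**2*sqrt(S) = 4 - (2*S)**2*sqrt(S) = 4 - 4*S**2*sqrt(S) = 4 - 4*S**(5/2))
I(x) = -67 - x (I(x) = 4 - (x + 71) = 4 - (71 + x) = 4 + (-71 - x) = -67 - x)
sqrt(I(96) + M(202)) = sqrt((-67 - 1*96) + (4 - 163216*sqrt(202))) = sqrt((-67 - 96) + (4 - 163216*sqrt(202))) = sqrt(-163 + (4 - 163216*sqrt(202))) = sqrt(-159 - 163216*sqrt(202))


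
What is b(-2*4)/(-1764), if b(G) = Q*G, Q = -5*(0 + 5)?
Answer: -50/441 ≈ -0.11338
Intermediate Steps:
Q = -25 (Q = -5*5 = -25)
b(G) = -25*G
b(-2*4)/(-1764) = -(-50)*4/(-1764) = -25*(-8)*(-1/1764) = 200*(-1/1764) = -50/441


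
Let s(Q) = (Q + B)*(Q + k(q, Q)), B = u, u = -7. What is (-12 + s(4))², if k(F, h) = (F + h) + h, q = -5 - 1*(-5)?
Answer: 2304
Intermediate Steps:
B = -7
q = 0 (q = -5 + 5 = 0)
k(F, h) = F + 2*h
s(Q) = 3*Q*(-7 + Q) (s(Q) = (Q - 7)*(Q + (0 + 2*Q)) = (-7 + Q)*(Q + 2*Q) = (-7 + Q)*(3*Q) = 3*Q*(-7 + Q))
(-12 + s(4))² = (-12 + 3*4*(-7 + 4))² = (-12 + 3*4*(-3))² = (-12 - 36)² = (-48)² = 2304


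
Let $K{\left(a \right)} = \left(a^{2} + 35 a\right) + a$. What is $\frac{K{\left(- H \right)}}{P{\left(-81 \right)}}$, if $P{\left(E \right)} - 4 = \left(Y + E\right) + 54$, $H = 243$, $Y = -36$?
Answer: $- \frac{50301}{59} \approx -852.56$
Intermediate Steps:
$K{\left(a \right)} = a^{2} + 36 a$
$P{\left(E \right)} = 22 + E$ ($P{\left(E \right)} = 4 + \left(\left(-36 + E\right) + 54\right) = 4 + \left(18 + E\right) = 22 + E$)
$\frac{K{\left(- H \right)}}{P{\left(-81 \right)}} = \frac{\left(-1\right) 243 \left(36 - 243\right)}{22 - 81} = \frac{\left(-243\right) \left(36 - 243\right)}{-59} = \left(-243\right) \left(-207\right) \left(- \frac{1}{59}\right) = 50301 \left(- \frac{1}{59}\right) = - \frac{50301}{59}$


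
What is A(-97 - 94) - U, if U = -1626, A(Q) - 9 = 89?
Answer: 1724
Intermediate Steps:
A(Q) = 98 (A(Q) = 9 + 89 = 98)
A(-97 - 94) - U = 98 - 1*(-1626) = 98 + 1626 = 1724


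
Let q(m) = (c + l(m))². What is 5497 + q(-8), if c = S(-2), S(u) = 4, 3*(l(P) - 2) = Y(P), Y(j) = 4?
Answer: 49957/9 ≈ 5550.8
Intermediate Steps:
l(P) = 10/3 (l(P) = 2 + (⅓)*4 = 2 + 4/3 = 10/3)
c = 4
q(m) = 484/9 (q(m) = (4 + 10/3)² = (22/3)² = 484/9)
5497 + q(-8) = 5497 + 484/9 = 49957/9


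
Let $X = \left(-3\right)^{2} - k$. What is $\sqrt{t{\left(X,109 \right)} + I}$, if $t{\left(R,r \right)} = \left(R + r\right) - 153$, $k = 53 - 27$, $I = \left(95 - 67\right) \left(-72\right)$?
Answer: $i \sqrt{2077} \approx 45.574 i$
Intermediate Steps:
$I = -2016$ ($I = 28 \left(-72\right) = -2016$)
$k = 26$ ($k = 53 - 27 = 26$)
$X = -17$ ($X = \left(-3\right)^{2} - 26 = 9 - 26 = -17$)
$t{\left(R,r \right)} = -153 + R + r$
$\sqrt{t{\left(X,109 \right)} + I} = \sqrt{\left(-153 - 17 + 109\right) - 2016} = \sqrt{-61 - 2016} = \sqrt{-2077} = i \sqrt{2077}$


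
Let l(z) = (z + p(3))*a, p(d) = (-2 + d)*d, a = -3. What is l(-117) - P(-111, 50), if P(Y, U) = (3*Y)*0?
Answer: 342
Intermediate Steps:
p(d) = d*(-2 + d)
l(z) = -9 - 3*z (l(z) = (z + 3*(-2 + 3))*(-3) = (z + 3*1)*(-3) = (z + 3)*(-3) = (3 + z)*(-3) = -9 - 3*z)
P(Y, U) = 0
l(-117) - P(-111, 50) = (-9 - 3*(-117)) - 1*0 = (-9 + 351) + 0 = 342 + 0 = 342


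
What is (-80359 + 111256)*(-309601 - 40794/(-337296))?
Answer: -537747547656249/56216 ≈ -9.5657e+9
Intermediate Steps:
(-80359 + 111256)*(-309601 - 40794/(-337296)) = 30897*(-309601 - 40794*(-1/337296)) = 30897*(-309601 + 6799/56216) = 30897*(-17404523017/56216) = -537747547656249/56216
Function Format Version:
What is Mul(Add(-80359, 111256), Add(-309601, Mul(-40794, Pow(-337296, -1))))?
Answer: Rational(-537747547656249, 56216) ≈ -9.5657e+9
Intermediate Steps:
Mul(Add(-80359, 111256), Add(-309601, Mul(-40794, Pow(-337296, -1)))) = Mul(30897, Add(-309601, Mul(-40794, Rational(-1, 337296)))) = Mul(30897, Add(-309601, Rational(6799, 56216))) = Mul(30897, Rational(-17404523017, 56216)) = Rational(-537747547656249, 56216)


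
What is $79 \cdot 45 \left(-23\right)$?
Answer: $-81765$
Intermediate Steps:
$79 \cdot 45 \left(-23\right) = 3555 \left(-23\right) = -81765$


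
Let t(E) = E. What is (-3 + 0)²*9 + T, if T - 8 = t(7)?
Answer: 96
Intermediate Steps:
T = 15 (T = 8 + 7 = 15)
(-3 + 0)²*9 + T = (-3 + 0)²*9 + 15 = (-3)²*9 + 15 = 9*9 + 15 = 81 + 15 = 96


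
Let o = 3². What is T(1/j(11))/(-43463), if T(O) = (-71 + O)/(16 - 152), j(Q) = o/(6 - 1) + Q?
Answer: -267/22253056 ≈ -1.1998e-5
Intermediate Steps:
o = 9
j(Q) = 9/5 + Q (j(Q) = 9/(6 - 1) + Q = 9/5 + Q)
T(O) = 71/136 - O/136 (T(O) = (-71 + O)/(-136) = (-71 + O)*(-1/136) = 71/136 - O/136)
T(1/j(11))/(-43463) = (71/136 - 1/(136*(9/5 + 11)))/(-43463) = (71/136 - 1/(136*64/5))*(-1/43463) = (71/136 - 1/136*5/64)*(-1/43463) = (71/136 - 5/8704)*(-1/43463) = (267/512)*(-1/43463) = -267/22253056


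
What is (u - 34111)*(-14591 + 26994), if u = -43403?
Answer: -961406142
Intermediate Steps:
(u - 34111)*(-14591 + 26994) = (-43403 - 34111)*(-14591 + 26994) = -77514*12403 = -961406142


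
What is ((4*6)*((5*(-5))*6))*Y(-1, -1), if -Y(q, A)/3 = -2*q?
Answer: 21600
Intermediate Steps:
Y(q, A) = 6*q (Y(q, A) = -(-6)*q = 6*q)
((4*6)*((5*(-5))*6))*Y(-1, -1) = ((4*6)*((5*(-5))*6))*(6*(-1)) = (24*(-25*6))*(-6) = (24*(-150))*(-6) = -3600*(-6) = 21600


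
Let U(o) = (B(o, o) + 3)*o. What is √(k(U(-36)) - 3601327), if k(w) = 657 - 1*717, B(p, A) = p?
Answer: I*√3601387 ≈ 1897.7*I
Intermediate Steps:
U(o) = o*(3 + o) (U(o) = (o + 3)*o = (3 + o)*o = o*(3 + o))
k(w) = -60 (k(w) = 657 - 717 = -60)
√(k(U(-36)) - 3601327) = √(-60 - 3601327) = √(-3601387) = I*√3601387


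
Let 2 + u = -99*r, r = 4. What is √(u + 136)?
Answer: I*√262 ≈ 16.186*I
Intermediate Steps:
u = -398 (u = -2 - 99*4 = -2 - 396 = -398)
√(u + 136) = √(-398 + 136) = √(-262) = I*√262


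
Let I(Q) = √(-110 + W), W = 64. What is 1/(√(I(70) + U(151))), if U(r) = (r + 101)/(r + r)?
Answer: √151/√(126 + 151*I*√46) ≈ 0.28654 - 0.25345*I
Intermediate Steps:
I(Q) = I*√46 (I(Q) = √(-110 + 64) = √(-46) = I*√46)
U(r) = (101 + r)/(2*r) (U(r) = (101 + r)/((2*r)) = (101 + r)*(1/(2*r)) = (101 + r)/(2*r))
1/(√(I(70) + U(151))) = 1/(√(I*√46 + (½)*(101 + 151)/151)) = 1/(√(I*√46 + (½)*(1/151)*252)) = 1/(√(I*√46 + 126/151)) = 1/(√(126/151 + I*√46)) = (126/151 + I*√46)^(-½)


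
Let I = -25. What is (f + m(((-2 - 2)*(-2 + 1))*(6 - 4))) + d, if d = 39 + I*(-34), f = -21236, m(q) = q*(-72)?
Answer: -20923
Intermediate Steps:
m(q) = -72*q
d = 889 (d = 39 - 25*(-34) = 39 + 850 = 889)
(f + m(((-2 - 2)*(-2 + 1))*(6 - 4))) + d = (-21236 - 72*(-2 - 2)*(-2 + 1)*(6 - 4)) + 889 = (-21236 - 72*(-4*(-1))*2) + 889 = (-21236 - 288*2) + 889 = (-21236 - 72*8) + 889 = (-21236 - 576) + 889 = -21812 + 889 = -20923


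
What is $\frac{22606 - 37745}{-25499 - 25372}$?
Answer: $\frac{15139}{50871} \approx 0.2976$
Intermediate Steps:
$\frac{22606 - 37745}{-25499 - 25372} = - \frac{15139}{-50871} = \left(-15139\right) \left(- \frac{1}{50871}\right) = \frac{15139}{50871}$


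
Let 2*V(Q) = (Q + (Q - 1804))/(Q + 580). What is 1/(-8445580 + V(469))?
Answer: -1049/8859413853 ≈ -1.1841e-7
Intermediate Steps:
V(Q) = (-1804 + 2*Q)/(2*(580 + Q)) (V(Q) = ((Q + (Q - 1804))/(Q + 580))/2 = ((Q + (-1804 + Q))/(580 + Q))/2 = ((-1804 + 2*Q)/(580 + Q))/2 = (-1804 + 2*Q)/(2*(580 + Q)))
1/(-8445580 + V(469)) = 1/(-8445580 + (-902 + 469)/(580 + 469)) = 1/(-8445580 - 433/1049) = 1/(-8859413853/1049) = -1049/8859413853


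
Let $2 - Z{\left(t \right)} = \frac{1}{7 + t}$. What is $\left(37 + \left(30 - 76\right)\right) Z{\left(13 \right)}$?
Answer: $- \frac{351}{20} \approx -17.55$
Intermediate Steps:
$Z{\left(t \right)} = 2 - \frac{1}{7 + t}$
$\left(37 + \left(30 - 76\right)\right) Z{\left(13 \right)} = \left(37 + \left(30 - 76\right)\right) \frac{13 + 2 \cdot 13}{7 + 13} = \left(37 + \left(30 - 76\right)\right) \frac{13 + 26}{20} = \left(37 - 46\right) \frac{1}{20} \cdot 39 = \left(-9\right) \frac{39}{20} = - \frac{351}{20}$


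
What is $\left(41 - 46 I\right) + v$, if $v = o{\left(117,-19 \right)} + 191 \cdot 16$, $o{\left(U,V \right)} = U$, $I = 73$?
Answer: $-144$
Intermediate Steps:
$v = 3173$ ($v = 117 + 191 \cdot 16 = 117 + 3056 = 3173$)
$\left(41 - 46 I\right) + v = \left(41 - 3358\right) + 3173 = -3317 + 3173 = -144$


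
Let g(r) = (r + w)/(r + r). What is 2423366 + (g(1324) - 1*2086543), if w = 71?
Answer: 891908699/2648 ≈ 3.3682e+5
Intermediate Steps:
g(r) = (71 + r)/(2*r) (g(r) = (r + 71)/(r + r) = (71 + r)/((2*r)) = (71 + r)*(1/(2*r)) = (71 + r)/(2*r))
2423366 + (g(1324) - 1*2086543) = 2423366 + ((1/2)*(71 + 1324)/1324 - 1*2086543) = 2423366 + ((1/2)*(1/1324)*1395 - 2086543) = 2423366 + (1395/2648 - 2086543) = 2423366 - 5525164469/2648 = 891908699/2648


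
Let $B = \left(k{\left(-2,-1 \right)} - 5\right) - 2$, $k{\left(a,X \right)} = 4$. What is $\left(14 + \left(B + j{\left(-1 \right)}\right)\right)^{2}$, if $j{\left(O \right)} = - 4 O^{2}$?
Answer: $49$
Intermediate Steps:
$B = -3$ ($B = \left(4 - 5\right) - 2 = -1 - 2 = -3$)
$\left(14 + \left(B + j{\left(-1 \right)}\right)\right)^{2} = \left(14 - \left(3 + 4 \left(-1\right)^{2}\right)\right)^{2} = \left(14 - 7\right)^{2} = 7^{2} = 49$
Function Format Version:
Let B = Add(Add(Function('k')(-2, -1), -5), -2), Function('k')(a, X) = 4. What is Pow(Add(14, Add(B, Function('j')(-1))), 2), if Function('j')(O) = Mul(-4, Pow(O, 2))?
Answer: 49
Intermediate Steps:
B = -3 (B = Add(Add(4, -5), -2) = Add(-1, -2) = -3)
Pow(Add(14, Add(B, Function('j')(-1))), 2) = Pow(Add(14, Add(-3, Mul(-4, Pow(-1, 2)))), 2) = Pow(Add(14, Add(-3, Mul(-4, 1))), 2) = Pow(Add(14, Add(-3, -4)), 2) = Pow(Add(14, -7), 2) = Pow(7, 2) = 49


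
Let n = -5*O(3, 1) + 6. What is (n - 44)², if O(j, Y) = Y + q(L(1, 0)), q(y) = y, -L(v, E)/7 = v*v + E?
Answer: 64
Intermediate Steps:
L(v, E) = -7*E - 7*v² (L(v, E) = -7*(v*v + E) = -7*(v² + E) = -7*(E + v²) = -7*E - 7*v²)
O(j, Y) = -7 + Y (O(j, Y) = Y + (-7*0 - 7*1²) = Y + (0 - 7*1) = Y + (0 - 7) = Y - 7 = -7 + Y)
n = 36 (n = -5*(-7 + 1) + 6 = -5*(-6) + 6 = 30 + 6 = 36)
(n - 44)² = (36 - 44)² = (-8)² = 64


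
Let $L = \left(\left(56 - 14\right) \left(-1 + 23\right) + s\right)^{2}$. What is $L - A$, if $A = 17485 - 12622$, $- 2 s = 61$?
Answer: $\frac{3173917}{4} \approx 7.9348 \cdot 10^{5}$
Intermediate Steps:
$s = - \frac{61}{2}$ ($s = \left(- \frac{1}{2}\right) 61 = - \frac{61}{2} \approx -30.5$)
$A = 4863$ ($A = 17485 - 12622 = 4863$)
$L = \frac{3193369}{4}$ ($L = \left(\left(56 - 14\right) \left(-1 + 23\right) - \frac{61}{2}\right)^{2} = \left(42 \cdot 22 - \frac{61}{2}\right)^{2} = \left(924 - \frac{61}{2}\right)^{2} = \left(\frac{1787}{2}\right)^{2} = \frac{3193369}{4} \approx 7.9834 \cdot 10^{5}$)
$L - A = \frac{3193369}{4} - 4863 = \frac{3173917}{4}$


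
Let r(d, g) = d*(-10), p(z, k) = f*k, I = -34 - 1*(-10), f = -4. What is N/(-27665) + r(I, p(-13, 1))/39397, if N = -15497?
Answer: 617174909/1089918005 ≈ 0.56626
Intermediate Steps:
I = -24 (I = -34 + 10 = -24)
p(z, k) = -4*k
r(d, g) = -10*d
N/(-27665) + r(I, p(-13, 1))/39397 = -15497/(-27665) - 10*(-24)/39397 = -15497*(-1/27665) + 240*(1/39397) = 15497/27665 + 240/39397 = 617174909/1089918005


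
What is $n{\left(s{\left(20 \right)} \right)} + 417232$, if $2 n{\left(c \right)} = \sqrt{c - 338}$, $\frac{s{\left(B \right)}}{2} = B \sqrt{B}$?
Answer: $417232 + \frac{\sqrt{-338 + 80 \sqrt{5}}}{2} \approx 4.1723 \cdot 10^{5} + 6.307 i$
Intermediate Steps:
$s{\left(B \right)} = 2 B^{\frac{3}{2}}$ ($s{\left(B \right)} = 2 B \sqrt{B} = 2 B^{\frac{3}{2}}$)
$n{\left(c \right)} = \frac{\sqrt{-338 + c}}{2}$ ($n{\left(c \right)} = \frac{\sqrt{c - 338}}{2} = \frac{\sqrt{-338 + c}}{2}$)
$n{\left(s{\left(20 \right)} \right)} + 417232 = \frac{\sqrt{-338 + 2 \cdot 20^{\frac{3}{2}}}}{2} + 417232 = \frac{\sqrt{-338 + 2 \cdot 40 \sqrt{5}}}{2} + 417232 = \frac{\sqrt{-338 + 80 \sqrt{5}}}{2} + 417232 = 417232 + \frac{\sqrt{-338 + 80 \sqrt{5}}}{2}$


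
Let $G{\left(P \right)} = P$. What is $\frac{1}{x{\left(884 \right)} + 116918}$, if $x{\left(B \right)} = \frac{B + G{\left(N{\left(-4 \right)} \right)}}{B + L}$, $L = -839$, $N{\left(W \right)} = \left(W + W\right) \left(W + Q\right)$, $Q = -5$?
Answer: $\frac{45}{5262266} \approx 8.5514 \cdot 10^{-6}$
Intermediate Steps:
$N{\left(W \right)} = 2 W \left(-5 + W\right)$ ($N{\left(W \right)} = \left(W + W\right) \left(W - 5\right) = 2 W \left(-5 + W\right)$)
$x{\left(B \right)} = \frac{72 + B}{-839 + B}$ ($x{\left(B \right)} = \frac{B + 2 \left(-4\right) \left(-5 - 4\right)}{B - 839} = \frac{B + 2 \left(-4\right) \left(-9\right)}{-839 + B} = \frac{B + 72}{-839 + B} = \frac{72 + B}{-839 + B}$)
$\frac{1}{x{\left(884 \right)} + 116918} = \frac{1}{\frac{72 + 884}{-839 + 884} + 116918} = \frac{1}{\frac{1}{45} \cdot 956 + 116918} = \frac{1}{\frac{956}{45} + 116918} = \frac{1}{\frac{5262266}{45}} = \frac{45}{5262266}$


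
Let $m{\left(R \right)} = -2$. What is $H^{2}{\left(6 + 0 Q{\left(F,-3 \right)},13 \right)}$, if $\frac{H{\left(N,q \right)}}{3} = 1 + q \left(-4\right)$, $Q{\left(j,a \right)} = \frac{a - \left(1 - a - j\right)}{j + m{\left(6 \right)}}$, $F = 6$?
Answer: $23409$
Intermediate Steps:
$Q{\left(j,a \right)} = \frac{-1 + j + 2 a}{-2 + j}$ ($Q{\left(j,a \right)} = \frac{a - \left(1 - a - j\right)}{j - 2} = \frac{a - \left(1 - a - j\right)}{-2 + j} = \frac{a + \left(-1 + a + j\right)}{-2 + j} = \frac{-1 + j + 2 a}{-2 + j}$)
$H{\left(N,q \right)} = 3 - 12 q$ ($H{\left(N,q \right)} = 3 \left(1 + q \left(-4\right)\right) = 3 \left(1 - 4 q\right) = 3 - 12 q$)
$H^{2}{\left(6 + 0 Q{\left(F,-3 \right)},13 \right)} = \left(3 - 156\right)^{2} = \left(-153\right)^{2} = 23409$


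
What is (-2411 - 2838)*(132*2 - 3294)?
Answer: 15904470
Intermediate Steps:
(-2411 - 2838)*(132*2 - 3294) = -5249*(264 - 3294) = -5249*(-3030) = 15904470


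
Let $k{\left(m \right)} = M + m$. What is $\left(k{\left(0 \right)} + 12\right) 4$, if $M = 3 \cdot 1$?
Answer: $60$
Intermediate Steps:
$M = 3$
$k{\left(m \right)} = 3 + m$
$\left(k{\left(0 \right)} + 12\right) 4 = \left(\left(3 + 0\right) + 12\right) 4 = \left(3 + 12\right) 4 = 15 \cdot 4 = 60$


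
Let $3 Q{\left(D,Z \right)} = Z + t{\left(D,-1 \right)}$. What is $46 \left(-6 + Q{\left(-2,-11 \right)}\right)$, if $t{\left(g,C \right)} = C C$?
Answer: $- \frac{1288}{3} \approx -429.33$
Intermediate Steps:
$t{\left(g,C \right)} = C^{2}$
$Q{\left(D,Z \right)} = \frac{1}{3} + \frac{Z}{3}$ ($Q{\left(D,Z \right)} = \frac{Z + \left(-1\right)^{2}}{3} = \frac{Z + 1}{3} = \frac{1 + Z}{3} = \frac{1}{3} + \frac{Z}{3}$)
$46 \left(-6 + Q{\left(-2,-11 \right)}\right) = 46 \left(-6 + \left(\frac{1}{3} + \frac{1}{3} \left(-11\right)\right)\right) = 46 \left(-6 + \left(\frac{1}{3} - \frac{11}{3}\right)\right) = 46 \left(-6 - \frac{10}{3}\right) = 46 \left(- \frac{28}{3}\right) = - \frac{1288}{3}$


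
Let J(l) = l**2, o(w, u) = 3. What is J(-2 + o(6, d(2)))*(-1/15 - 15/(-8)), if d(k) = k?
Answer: 217/120 ≈ 1.8083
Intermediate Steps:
J(-2 + o(6, d(2)))*(-1/15 - 15/(-8)) = (-2 + 3)**2*(-1/15 - 15/(-8)) = 1**2*(-1*1/15 - 15*(-1/8)) = 1*(-1/15 + 15/8) = 1*(217/120) = 217/120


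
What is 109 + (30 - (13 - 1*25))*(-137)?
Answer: -5645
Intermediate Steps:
109 + (30 - (13 - 1*25))*(-137) = 109 + (30 - (13 - 25))*(-137) = 109 + (30 - 1*(-12))*(-137) = 109 + (30 + 12)*(-137) = 109 + 42*(-137) = 109 - 5754 = -5645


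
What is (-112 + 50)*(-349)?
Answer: 21638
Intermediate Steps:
(-112 + 50)*(-349) = -62*(-349) = 21638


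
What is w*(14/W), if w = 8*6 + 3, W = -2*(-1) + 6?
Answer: 357/4 ≈ 89.250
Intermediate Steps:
W = 8 (W = 2 + 6 = 8)
w = 51 (w = 48 + 3 = 51)
w*(14/W) = 51*(14/8) = 51*(14*(1/8)) = 51*(7/4) = 357/4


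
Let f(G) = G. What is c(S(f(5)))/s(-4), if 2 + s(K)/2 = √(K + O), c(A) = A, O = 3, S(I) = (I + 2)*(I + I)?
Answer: -14 - 7*I ≈ -14.0 - 7.0*I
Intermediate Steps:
S(I) = 2*I*(2 + I) (S(I) = (2 + I)*(2*I) = 2*I*(2 + I))
s(K) = -4 + 2*√(3 + K) (s(K) = -4 + 2*√(K + 3) = -4 + 2*√(3 + K))
c(S(f(5)))/s(-4) = (2*5*(2 + 5))/(-4 + 2*√(3 - 4)) = (2*5*7)/(-4 + 2*√(-1)) = 70/(-4 + 2*I) = 70*((-4 - 2*I)/20) = 7*(-4 - 2*I)/2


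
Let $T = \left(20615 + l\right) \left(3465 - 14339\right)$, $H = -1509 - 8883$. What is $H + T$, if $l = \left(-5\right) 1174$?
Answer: $-160347522$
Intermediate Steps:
$H = -10392$ ($H = -1509 - 8883 = -10392$)
$l = -5870$
$T = -160337130$ ($T = \left(20615 - 5870\right) \left(3465 - 14339\right) = 14745 \left(-10874\right) = -160337130$)
$H + T = -10392 - 160337130 = -160347522$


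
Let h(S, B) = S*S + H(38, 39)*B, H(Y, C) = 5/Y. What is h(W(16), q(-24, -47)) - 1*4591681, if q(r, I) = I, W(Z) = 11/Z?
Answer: -22333964165/4864 ≈ -4.5917e+6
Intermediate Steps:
h(S, B) = S² + 5*B/38 (h(S, B) = S*S + (5/38)*B = S² + (5*(1/38))*B = S² + 5*B/38)
h(W(16), q(-24, -47)) - 1*4591681 = ((11/16)² + (5/38)*(-47)) - 1*4591681 = ((11*(1/16))² - 235/38) - 4591681 = ((11/16)² - 235/38) - 4591681 = (121/256 - 235/38) - 4591681 = -27781/4864 - 4591681 = -22333964165/4864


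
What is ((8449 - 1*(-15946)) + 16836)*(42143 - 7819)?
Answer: 1415212844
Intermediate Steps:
((8449 - 1*(-15946)) + 16836)*(42143 - 7819) = ((8449 + 15946) + 16836)*34324 = (24395 + 16836)*34324 = 41231*34324 = 1415212844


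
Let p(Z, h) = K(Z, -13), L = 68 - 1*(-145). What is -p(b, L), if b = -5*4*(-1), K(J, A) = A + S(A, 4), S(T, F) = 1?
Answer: 12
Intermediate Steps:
L = 213 (L = 68 + 145 = 213)
K(J, A) = 1 + A (K(J, A) = A + 1 = 1 + A)
b = 20 (b = -20*(-1) = 20)
p(Z, h) = -12 (p(Z, h) = 1 - 13 = -12)
-p(b, L) = -1*(-12) = 12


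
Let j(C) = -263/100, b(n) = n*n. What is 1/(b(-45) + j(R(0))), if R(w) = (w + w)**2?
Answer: 100/202237 ≈ 0.00049447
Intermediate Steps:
b(n) = n**2
R(w) = 4*w**2 (R(w) = (2*w)**2 = 4*w**2)
j(C) = -263/100 (j(C) = -263*1/100 = -263/100)
1/(b(-45) + j(R(0))) = 1/((-45)**2 - 263/100) = 1/(2025 - 263/100) = 1/(202237/100) = 100/202237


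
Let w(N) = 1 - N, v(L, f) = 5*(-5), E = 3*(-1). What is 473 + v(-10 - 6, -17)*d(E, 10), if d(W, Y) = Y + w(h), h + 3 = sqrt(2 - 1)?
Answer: 148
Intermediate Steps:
E = -3
h = -2 (h = -3 + sqrt(2 - 1) = -3 + sqrt(1) = -3 + 1 = -2)
v(L, f) = -25
d(W, Y) = 3 + Y (d(W, Y) = Y + (1 - 1*(-2)) = Y + (1 + 2) = Y + 3 = 3 + Y)
473 + v(-10 - 6, -17)*d(E, 10) = 473 - 25*(3 + 10) = 473 - 25*13 = 473 - 325 = 148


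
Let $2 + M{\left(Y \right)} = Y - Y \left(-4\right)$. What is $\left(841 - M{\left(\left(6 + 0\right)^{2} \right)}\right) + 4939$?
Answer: $5602$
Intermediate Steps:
$M{\left(Y \right)} = -2 + 5 Y$ ($M{\left(Y \right)} = -2 - \left(- Y + Y \left(-4\right)\right) = -2 + \left(Y - - 4 Y\right) = -2 + \left(Y + 4 Y\right) = -2 + 5 Y$)
$\left(841 - M{\left(\left(6 + 0\right)^{2} \right)}\right) + 4939 = \left(841 - \left(-2 + 5 \left(6 + 0\right)^{2}\right)\right) + 4939 = \left(841 - \left(-2 + 5 \cdot 6^{2}\right)\right) + 4939 = \left(841 - \left(-2 + 5 \cdot 36\right)\right) + 4939 = \left(841 - \left(-2 + 180\right)\right) + 4939 = \left(841 - 178\right) + 4939 = 663 + 4939 = 5602$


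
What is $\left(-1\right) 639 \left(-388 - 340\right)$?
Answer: $465192$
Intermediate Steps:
$\left(-1\right) 639 \left(-388 - 340\right) = \left(-639\right) \left(-728\right) = 465192$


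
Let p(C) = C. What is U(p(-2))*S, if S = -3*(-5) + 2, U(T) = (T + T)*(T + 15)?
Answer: -884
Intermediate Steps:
U(T) = 2*T*(15 + T) (U(T) = (2*T)*(15 + T) = 2*T*(15 + T))
S = 17 (S = 15 + 2 = 17)
U(p(-2))*S = (2*(-2)*(15 - 2))*17 = (2*(-2)*13)*17 = -52*17 = -884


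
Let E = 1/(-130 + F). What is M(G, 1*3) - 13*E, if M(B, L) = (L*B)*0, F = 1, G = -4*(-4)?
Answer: 13/129 ≈ 0.10078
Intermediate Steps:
G = 16
E = -1/129 (E = 1/(-130 + 1) = 1/(-129) = -1/129 ≈ -0.0077519)
M(B, L) = 0 (M(B, L) = (B*L)*0 = 0)
M(G, 1*3) - 13*E = 0 - 13*(-1/129) = 0 + 13/129 = 13/129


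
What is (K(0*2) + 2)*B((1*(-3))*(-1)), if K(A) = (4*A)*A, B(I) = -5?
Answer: -10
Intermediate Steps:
K(A) = 4*A**2
(K(0*2) + 2)*B((1*(-3))*(-1)) = (4*(0*2)**2 + 2)*(-5) = (4*0**2 + 2)*(-5) = (4*0 + 2)*(-5) = (0 + 2)*(-5) = 2*(-5) = -10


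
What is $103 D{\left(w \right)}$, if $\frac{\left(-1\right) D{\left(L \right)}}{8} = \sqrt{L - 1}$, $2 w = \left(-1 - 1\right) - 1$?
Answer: $- 412 i \sqrt{10} \approx - 1302.9 i$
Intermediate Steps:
$w = - \frac{3}{2}$ ($w = \frac{\left(-1 - 1\right) - 1}{2} = \frac{-2 - 1}{2} = \frac{1}{2} \left(-3\right) = - \frac{3}{2} \approx -1.5$)
$D{\left(L \right)} = - 8 \sqrt{-1 + L}$ ($D{\left(L \right)} = - 8 \sqrt{L - 1} = - 8 \sqrt{-1 + L}$)
$103 D{\left(w \right)} = 103 \left(- 8 \sqrt{-1 - \frac{3}{2}}\right) = 103 \left(- 8 \sqrt{- \frac{5}{2}}\right) = 103 \left(- 8 \frac{i \sqrt{10}}{2}\right) = 103 \left(- 4 i \sqrt{10}\right) = - 412 i \sqrt{10}$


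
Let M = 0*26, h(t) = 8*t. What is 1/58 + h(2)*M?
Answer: 1/58 ≈ 0.017241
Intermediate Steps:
M = 0
1/58 + h(2)*M = 1/58 + (8*2)*0 = 1/58 + 16*0 = 1/58 + 0 = 1/58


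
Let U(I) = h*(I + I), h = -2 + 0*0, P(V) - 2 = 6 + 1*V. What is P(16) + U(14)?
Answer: -32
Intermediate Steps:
P(V) = 8 + V (P(V) = 2 + (6 + 1*V) = 2 + (6 + V) = 8 + V)
h = -2 (h = -2 + 0 = -2)
U(I) = -4*I (U(I) = -2*(I + I) = -4*I)
P(16) + U(14) = (8 + 16) - 4*14 = 24 - 56 = -32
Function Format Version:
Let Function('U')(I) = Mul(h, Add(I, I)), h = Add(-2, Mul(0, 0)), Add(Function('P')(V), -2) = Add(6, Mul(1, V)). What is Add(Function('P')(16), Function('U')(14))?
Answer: -32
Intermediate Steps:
Function('P')(V) = Add(8, V) (Function('P')(V) = Add(2, Add(6, Mul(1, V))) = Add(2, Add(6, V)) = Add(8, V))
h = -2 (h = Add(-2, 0) = -2)
Function('U')(I) = Mul(-4, I) (Function('U')(I) = Mul(-2, Add(I, I)) = Mul(-2, Mul(2, I)) = Mul(-4, I))
Add(Function('P')(16), Function('U')(14)) = Add(Add(8, 16), Mul(-4, 14)) = Add(24, -56) = -32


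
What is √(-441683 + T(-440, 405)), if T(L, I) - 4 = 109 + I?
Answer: I*√441165 ≈ 664.2*I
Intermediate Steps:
T(L, I) = 113 + I (T(L, I) = 4 + (109 + I) = 113 + I)
√(-441683 + T(-440, 405)) = √(-441683 + (113 + 405)) = √(-441683 + 518) = √(-441165) = I*√441165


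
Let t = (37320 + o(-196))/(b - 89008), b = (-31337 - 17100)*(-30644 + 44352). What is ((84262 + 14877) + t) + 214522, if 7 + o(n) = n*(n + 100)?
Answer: 208290791305915/664063404 ≈ 3.1366e+5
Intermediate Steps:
b = -663974396 (b = -48437*13708 = -663974396)
o(n) = -7 + n*(100 + n) (o(n) = -7 + n*(n + 100) = -7 + n*(100 + n))
t = -56129/664063404 (t = (37320 + (-7 + (-196)² + 100*(-196)))/(-663974396 - 89008) = (37320 + (-7 + 38416 - 19600))/(-664063404) = (37320 + 18809)*(-1/664063404) = 56129*(-1/664063404) = -56129/664063404 ≈ -8.4524e-5)
((84262 + 14877) + t) + 214522 = ((84262 + 14877) - 56129/664063404) + 214522 = (99139 - 56129/664063404) + 214522 = 65834581753027/664063404 + 214522 = 208290791305915/664063404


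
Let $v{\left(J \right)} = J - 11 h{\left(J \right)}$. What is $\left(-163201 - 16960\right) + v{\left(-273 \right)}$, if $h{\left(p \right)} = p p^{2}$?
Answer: $223630153$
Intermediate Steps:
$h{\left(p \right)} = p^{3}$
$v{\left(J \right)} = J - 11 J^{3}$
$\left(-163201 - 16960\right) + v{\left(-273 \right)} = \left(-163201 - 16960\right) - \left(273 + 11 \left(-273\right)^{3}\right) = -180161 - -223810314 = -180161 + \left(-273 + 223810587\right) = -180161 + 223810314 = 223630153$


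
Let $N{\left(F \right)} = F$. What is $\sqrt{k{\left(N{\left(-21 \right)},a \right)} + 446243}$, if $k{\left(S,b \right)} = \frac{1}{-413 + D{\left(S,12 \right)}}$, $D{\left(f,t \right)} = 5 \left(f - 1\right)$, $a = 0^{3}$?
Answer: $\frac{8 \sqrt{1907193766}}{523} \approx 668.01$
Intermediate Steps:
$a = 0$
$D{\left(f,t \right)} = -5 + 5 f$ ($D{\left(f,t \right)} = 5 \left(-1 + f\right) = -5 + 5 f$)
$k{\left(S,b \right)} = \frac{1}{-418 + 5 S}$ ($k{\left(S,b \right)} = \frac{1}{-413 + \left(-5 + 5 S\right)} = \frac{1}{-418 + 5 S}$)
$\sqrt{k{\left(N{\left(-21 \right)},a \right)} + 446243} = \sqrt{\frac{1}{-418 + 5 \left(-21\right)} + 446243} = \sqrt{\frac{1}{-418 - 105} + 446243} = \sqrt{\frac{1}{-523} + 446243} = \sqrt{- \frac{1}{523} + 446243} = \sqrt{\frac{233385088}{523}} = \frac{8 \sqrt{1907193766}}{523}$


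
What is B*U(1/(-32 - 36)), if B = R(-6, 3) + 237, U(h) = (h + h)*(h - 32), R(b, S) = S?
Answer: 65310/289 ≈ 225.99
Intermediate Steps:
U(h) = 2*h*(-32 + h) (U(h) = (2*h)*(-32 + h) = 2*h*(-32 + h))
B = 240 (B = 3 + 237 = 240)
B*U(1/(-32 - 36)) = 240*(2*(-32 + 1/(-32 - 36))/(-32 - 36)) = 240*(2*(-32 + 1/(-68))/(-68)) = 240*(2*(-1/68)*(-32 - 1/68)) = 240*(2*(-1/68)*(-2177/68)) = 240*(2177/2312) = 65310/289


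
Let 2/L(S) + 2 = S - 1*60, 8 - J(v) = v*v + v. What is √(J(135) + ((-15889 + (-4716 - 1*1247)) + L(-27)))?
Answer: I*√318456062/89 ≈ 200.51*I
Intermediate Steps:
J(v) = 8 - v - v² (J(v) = 8 - (v*v + v) = 8 - (v² + v) = 8 - (v + v²) = 8 + (-v - v²) = 8 - v - v²)
L(S) = 2/(-62 + S) (L(S) = 2/(-2 + (S - 1*60)) = 2/(-2 + (S - 60)) = 2/(-2 + (-60 + S)) = 2/(-62 + S))
√(J(135) + ((-15889 + (-4716 - 1*1247)) + L(-27))) = √((8 - 1*135 - 1*135²) + ((-15889 + (-4716 - 1*1247)) + 2/(-62 - 27))) = √((8 - 135 - 1*18225) + ((-15889 + (-4716 - 1247)) + 2/(-89))) = √((8 - 135 - 18225) + ((-15889 - 5963) + 2*(-1/89))) = √(-18352 + (-21852 - 2/89)) = √(-18352 - 1944830/89) = √(-3578158/89) = I*√318456062/89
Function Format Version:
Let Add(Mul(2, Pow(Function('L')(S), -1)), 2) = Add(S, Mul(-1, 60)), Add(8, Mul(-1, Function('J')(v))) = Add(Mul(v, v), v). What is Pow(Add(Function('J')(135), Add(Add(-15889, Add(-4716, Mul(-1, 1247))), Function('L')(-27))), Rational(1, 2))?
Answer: Mul(Rational(1, 89), I, Pow(318456062, Rational(1, 2))) ≈ Mul(200.51, I)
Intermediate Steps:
Function('J')(v) = Add(8, Mul(-1, v), Mul(-1, Pow(v, 2))) (Function('J')(v) = Add(8, Mul(-1, Add(Mul(v, v), v))) = Add(8, Mul(-1, Add(Pow(v, 2), v))) = Add(8, Mul(-1, Add(v, Pow(v, 2)))) = Add(8, Add(Mul(-1, v), Mul(-1, Pow(v, 2)))) = Add(8, Mul(-1, v), Mul(-1, Pow(v, 2))))
Function('L')(S) = Mul(2, Pow(Add(-62, S), -1)) (Function('L')(S) = Mul(2, Pow(Add(-2, Add(S, Mul(-1, 60))), -1)) = Mul(2, Pow(Add(-2, Add(S, -60)), -1)) = Mul(2, Pow(Add(-2, Add(-60, S)), -1)) = Mul(2, Pow(Add(-62, S), -1)))
Pow(Add(Function('J')(135), Add(Add(-15889, Add(-4716, Mul(-1, 1247))), Function('L')(-27))), Rational(1, 2)) = Pow(Add(Add(8, Mul(-1, 135), Mul(-1, Pow(135, 2))), Add(Add(-15889, Add(-4716, Mul(-1, 1247))), Mul(2, Pow(Add(-62, -27), -1)))), Rational(1, 2)) = Pow(Add(Add(8, -135, Mul(-1, 18225)), Add(Add(-15889, Add(-4716, -1247)), Mul(2, Pow(-89, -1)))), Rational(1, 2)) = Pow(Add(Add(8, -135, -18225), Add(Add(-15889, -5963), Mul(2, Rational(-1, 89)))), Rational(1, 2)) = Pow(Add(-18352, Add(-21852, Rational(-2, 89))), Rational(1, 2)) = Pow(Add(-18352, Rational(-1944830, 89)), Rational(1, 2)) = Pow(Rational(-3578158, 89), Rational(1, 2)) = Mul(Rational(1, 89), I, Pow(318456062, Rational(1, 2)))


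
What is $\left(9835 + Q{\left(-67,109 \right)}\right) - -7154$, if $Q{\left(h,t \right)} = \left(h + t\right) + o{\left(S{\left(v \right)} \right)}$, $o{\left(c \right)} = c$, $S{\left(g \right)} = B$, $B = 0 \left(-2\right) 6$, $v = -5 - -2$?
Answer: $17031$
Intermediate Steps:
$v = -3$ ($v = -5 + 2 = -3$)
$B = 0$ ($B = 0 \cdot 6 = 0$)
$S{\left(g \right)} = 0$
$Q{\left(h,t \right)} = h + t$ ($Q{\left(h,t \right)} = \left(h + t\right) + 0 = h + t$)
$\left(9835 + Q{\left(-67,109 \right)}\right) - -7154 = \left(9835 + \left(-67 + 109\right)\right) - -7154 = \left(9835 + 42\right) + 7154 = 9877 + 7154 = 17031$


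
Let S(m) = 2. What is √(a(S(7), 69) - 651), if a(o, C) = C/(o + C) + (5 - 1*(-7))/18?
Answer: I*√29460882/213 ≈ 25.483*I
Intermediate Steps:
a(o, C) = ⅔ + C/(C + o) (a(o, C) = C/(C + o) + (5 + 7)*(1/18) = C/(C + o) + 12*(1/18) = C/(C + o) + ⅔ = ⅔ + C/(C + o))
√(a(S(7), 69) - 651) = √((2*2 + 5*69)/(3*(69 + 2)) - 651) = √((⅓)*(4 + 345)/71 - 651) = √((⅓)*(1/71)*349 - 651) = √(349/213 - 651) = √(-138314/213) = I*√29460882/213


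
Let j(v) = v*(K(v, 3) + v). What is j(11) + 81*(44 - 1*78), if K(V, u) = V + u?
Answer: -2479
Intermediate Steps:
j(v) = v*(3 + 2*v) (j(v) = v*((v + 3) + v) = v*((3 + v) + v) = v*(3 + 2*v))
j(11) + 81*(44 - 1*78) = 11*(3 + 2*11) + 81*(44 - 1*78) = 11*(3 + 22) + 81*(44 - 78) = 11*25 + 81*(-34) = 275 - 2754 = -2479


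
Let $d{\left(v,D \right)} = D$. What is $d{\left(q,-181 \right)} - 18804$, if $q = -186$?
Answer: $-18985$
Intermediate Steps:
$d{\left(q,-181 \right)} - 18804 = -181 - 18804 = -18985$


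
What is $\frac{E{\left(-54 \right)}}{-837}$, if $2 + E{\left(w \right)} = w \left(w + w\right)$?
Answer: $- \frac{5830}{837} \approx -6.9654$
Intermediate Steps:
$E{\left(w \right)} = -2 + 2 w^{2}$ ($E{\left(w \right)} = -2 + w \left(w + w\right) = -2 + w 2 w = -2 + 2 w^{2}$)
$\frac{E{\left(-54 \right)}}{-837} = \frac{-2 + 2 \left(-54\right)^{2}}{-837} = \left(-2 + 2 \cdot 2916\right) \left(- \frac{1}{837}\right) = \left(-2 + 5832\right) \left(- \frac{1}{837}\right) = 5830 \left(- \frac{1}{837}\right) = - \frac{5830}{837}$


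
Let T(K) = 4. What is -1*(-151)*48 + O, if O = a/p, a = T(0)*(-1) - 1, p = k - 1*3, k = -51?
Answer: 391397/54 ≈ 7248.1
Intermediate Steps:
p = -54 (p = -51 - 1*3 = -51 - 3 = -54)
a = -5 (a = 4*(-1) - 1 = -4 - 1 = -5)
O = 5/54 (O = -5/(-54) = -5*(-1/54) = 5/54 ≈ 0.092593)
-1*(-151)*48 + O = -1*(-151)*48 + 5/54 = 151*48 + 5/54 = 7248 + 5/54 = 391397/54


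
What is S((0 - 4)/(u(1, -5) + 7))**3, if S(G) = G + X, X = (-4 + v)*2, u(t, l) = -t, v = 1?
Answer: -8000/27 ≈ -296.30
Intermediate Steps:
X = -6 (X = (-4 + 1)*2 = -3*2 = -6)
S(G) = -6 + G (S(G) = G - 6 = -6 + G)
S((0 - 4)/(u(1, -5) + 7))**3 = (-6 + (0 - 4)/(-1*1 + 7))**3 = (-6 - 4/(-1 + 7))**3 = (-6 - 4/6)**3 = (-6 - 4*1/6)**3 = (-6 - 2/3)**3 = (-20/3)**3 = -8000/27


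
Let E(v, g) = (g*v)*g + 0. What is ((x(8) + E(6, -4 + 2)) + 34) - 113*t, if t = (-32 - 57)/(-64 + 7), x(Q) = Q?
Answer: -6295/57 ≈ -110.44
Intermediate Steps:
E(v, g) = v*g² (E(v, g) = v*g² + 0 = v*g²)
t = 89/57 (t = -89/(-57) = -89*(-1/57) = 89/57 ≈ 1.5614)
((x(8) + E(6, -4 + 2)) + 34) - 113*t = ((8 + 6*(-4 + 2)²) + 34) - 113*89/57 = ((8 + 6*(-2)²) + 34) - 10057/57 = ((8 + 6*4) + 34) - 10057/57 = ((8 + 24) + 34) - 10057/57 = (32 + 34) - 10057/57 = 66 - 10057/57 = -6295/57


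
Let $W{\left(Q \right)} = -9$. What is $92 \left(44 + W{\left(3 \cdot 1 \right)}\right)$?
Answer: $3220$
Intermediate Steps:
$92 \left(44 + W{\left(3 \cdot 1 \right)}\right) = 92 \left(44 - 9\right) = 92 \cdot 35 = 3220$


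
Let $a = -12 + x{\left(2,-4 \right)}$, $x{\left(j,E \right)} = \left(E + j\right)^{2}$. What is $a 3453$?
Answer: $-27624$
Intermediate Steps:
$a = -8$ ($a = -12 + \left(-4 + 2\right)^{2} = -12 + \left(-2\right)^{2} = -12 + 4 = -8$)
$a 3453 = \left(-8\right) 3453 = -27624$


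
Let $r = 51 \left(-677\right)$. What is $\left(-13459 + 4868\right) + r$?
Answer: $-43118$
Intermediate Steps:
$r = -34527$
$\left(-13459 + 4868\right) + r = \left(-13459 + 4868\right) - 34527 = -8591 - 34527 = -43118$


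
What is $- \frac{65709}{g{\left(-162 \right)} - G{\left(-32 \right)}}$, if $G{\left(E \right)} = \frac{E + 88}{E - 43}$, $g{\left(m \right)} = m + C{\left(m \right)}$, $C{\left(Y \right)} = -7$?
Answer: $\frac{4928175}{12619} \approx 390.54$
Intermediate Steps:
$g{\left(m \right)} = -7 + m$ ($g{\left(m \right)} = m - 7 = -7 + m$)
$G{\left(E \right)} = \frac{88 + E}{-43 + E}$ ($G{\left(E \right)} = \frac{88 + E}{E - 43} = \frac{88 + E}{-43 + E}$)
$- \frac{65709}{g{\left(-162 \right)} - G{\left(-32 \right)}} = - \frac{65709}{\left(-7 - 162\right) - \frac{88 - 32}{-43 - 32}} = - \frac{65709}{-169 - \frac{1}{-75} \cdot 56} = - \frac{65709}{-169 - \left(- \frac{1}{75}\right) 56} = - \frac{65709}{-169 - - \frac{56}{75}} = - \frac{65709}{-169 + \frac{56}{75}} = - \frac{65709}{- \frac{12619}{75}} = \left(-65709\right) \left(- \frac{75}{12619}\right) = \frac{4928175}{12619}$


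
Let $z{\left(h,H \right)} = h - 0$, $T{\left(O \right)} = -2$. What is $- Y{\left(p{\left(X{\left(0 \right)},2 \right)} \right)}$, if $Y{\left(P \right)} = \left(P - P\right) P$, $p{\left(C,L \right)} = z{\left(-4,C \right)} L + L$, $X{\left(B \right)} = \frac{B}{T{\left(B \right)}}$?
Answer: $0$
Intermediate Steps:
$X{\left(B \right)} = - \frac{B}{2}$ ($X{\left(B \right)} = \frac{B}{-2} = B \left(- \frac{1}{2}\right) = - \frac{B}{2}$)
$z{\left(h,H \right)} = h$ ($z{\left(h,H \right)} = h + 0 = h$)
$p{\left(C,L \right)} = - 3 L$ ($p{\left(C,L \right)} = - 4 L + L = - 3 L$)
$Y{\left(P \right)} = 0$ ($Y{\left(P \right)} = 0 P = 0$)
$- Y{\left(p{\left(X{\left(0 \right)},2 \right)} \right)} = \left(-1\right) 0 = 0$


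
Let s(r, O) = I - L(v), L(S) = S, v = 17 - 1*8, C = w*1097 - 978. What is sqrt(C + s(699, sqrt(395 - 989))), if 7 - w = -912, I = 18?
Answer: sqrt(1007174) ≈ 1003.6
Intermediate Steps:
w = 919 (w = 7 - 1*(-912) = 7 + 912 = 919)
C = 1007165 (C = 919*1097 - 978 = 1008143 - 978 = 1007165)
v = 9 (v = 17 - 8 = 9)
s(r, O) = 9 (s(r, O) = 18 - 1*9 = 18 - 9 = 9)
sqrt(C + s(699, sqrt(395 - 989))) = sqrt(1007165 + 9) = sqrt(1007174)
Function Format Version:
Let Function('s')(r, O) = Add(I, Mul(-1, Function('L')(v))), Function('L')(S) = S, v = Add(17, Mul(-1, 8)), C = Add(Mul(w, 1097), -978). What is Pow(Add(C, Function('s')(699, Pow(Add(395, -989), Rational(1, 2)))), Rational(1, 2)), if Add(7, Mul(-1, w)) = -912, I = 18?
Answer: Pow(1007174, Rational(1, 2)) ≈ 1003.6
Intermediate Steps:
w = 919 (w = Add(7, Mul(-1, -912)) = Add(7, 912) = 919)
C = 1007165 (C = Add(Mul(919, 1097), -978) = Add(1008143, -978) = 1007165)
v = 9 (v = Add(17, -8) = 9)
Function('s')(r, O) = 9 (Function('s')(r, O) = Add(18, Mul(-1, 9)) = Add(18, -9) = 9)
Pow(Add(C, Function('s')(699, Pow(Add(395, -989), Rational(1, 2)))), Rational(1, 2)) = Pow(Add(1007165, 9), Rational(1, 2)) = Pow(1007174, Rational(1, 2))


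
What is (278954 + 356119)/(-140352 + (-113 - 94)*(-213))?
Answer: -211691/32087 ≈ -6.5974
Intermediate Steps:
(278954 + 356119)/(-140352 + (-113 - 94)*(-213)) = 635073/(-140352 - 207*(-213)) = 635073/(-140352 + 44091) = 635073/(-96261) = 635073*(-1/96261) = -211691/32087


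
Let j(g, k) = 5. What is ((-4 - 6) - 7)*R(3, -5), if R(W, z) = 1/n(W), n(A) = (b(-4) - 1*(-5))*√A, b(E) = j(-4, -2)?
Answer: -17*√3/30 ≈ -0.98150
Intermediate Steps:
b(E) = 5
n(A) = 10*√A (n(A) = (5 - 1*(-5))*√A = (5 + 5)*√A = 10*√A)
R(W, z) = 1/(10*√W)
((-4 - 6) - 7)*R(3, -5) = ((-4 - 6) - 7)*(1/(10*√3)) = (-10 - 7)*((√3/3)/10) = -17*√3/30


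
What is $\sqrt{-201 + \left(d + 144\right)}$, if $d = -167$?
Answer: $4 i \sqrt{14} \approx 14.967 i$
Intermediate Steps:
$\sqrt{-201 + \left(d + 144\right)} = \sqrt{-201 + \left(-167 + 144\right)} = \sqrt{-201 - 23} = \sqrt{-224} = 4 i \sqrt{14}$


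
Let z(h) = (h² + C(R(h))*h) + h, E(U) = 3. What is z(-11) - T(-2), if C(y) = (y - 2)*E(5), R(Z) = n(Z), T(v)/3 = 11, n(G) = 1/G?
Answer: 146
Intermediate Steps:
n(G) = 1/G
T(v) = 33 (T(v) = 3*11 = 33)
R(Z) = 1/Z
C(y) = -6 + 3*y (C(y) = (y - 2)*3 = (-2 + y)*3 = -6 + 3*y)
z(h) = h + h² + h*(-6 + 3/h) (z(h) = (h² + (-6 + 3/h)*h) + h = (h² + h*(-6 + 3/h)) + h = h + h² + h*(-6 + 3/h))
z(-11) - T(-2) = (3 + (-11)² - 5*(-11)) - 1*33 = (3 + 121 + 55) - 33 = 179 - 33 = 146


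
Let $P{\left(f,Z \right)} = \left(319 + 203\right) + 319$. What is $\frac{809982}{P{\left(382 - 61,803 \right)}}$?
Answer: $\frac{809982}{841} \approx 963.12$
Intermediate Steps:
$P{\left(f,Z \right)} = 841$ ($P{\left(f,Z \right)} = 522 + 319 = 841$)
$\frac{809982}{P{\left(382 - 61,803 \right)}} = \frac{809982}{841}$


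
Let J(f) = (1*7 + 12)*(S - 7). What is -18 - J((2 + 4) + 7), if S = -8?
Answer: 267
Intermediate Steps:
J(f) = -285 (J(f) = (1*7 + 12)*(-8 - 7) = (7 + 12)*(-15) = 19*(-15) = -285)
-18 - J((2 + 4) + 7) = -18 - 1*(-285) = -18 + 285 = 267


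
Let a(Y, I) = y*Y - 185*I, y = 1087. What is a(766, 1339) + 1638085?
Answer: 2223012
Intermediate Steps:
a(Y, I) = -185*I + 1087*Y (a(Y, I) = 1087*Y - 185*I = -185*I + 1087*Y)
a(766, 1339) + 1638085 = (-185*1339 + 1087*766) + 1638085 = (-247715 + 832642) + 1638085 = 584927 + 1638085 = 2223012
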